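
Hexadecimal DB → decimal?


Positional values:
Position 0: B × 16^0 = 11 × 1 = 11
Position 1: D × 16^1 = 13 × 16 = 208
Sum = 11 + 208
= 219


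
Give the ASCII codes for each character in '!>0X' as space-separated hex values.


String: '!>0X'  (4 characters)
Per-character ASCII lookup:
  '!': special character: '!' = 33 → 0x21
  '>': special character: '>' = 62 → 0x3E
  '0': digits start at 48: '0' = 48 + 0 = 48 → 0x30
  'X': uppercase starts at 65: 'X' = 65 + 23 = 88 → 0x58
= 0x21 0x3E 0x30 0x58


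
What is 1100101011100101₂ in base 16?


Group into 4-bit nibbles: 1100101011100101
  1100 = C
  1010 = A
  1110 = E
  0101 = 5
= 0xCAE5


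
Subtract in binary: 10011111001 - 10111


Align and subtract column by column (LSB to MSB, borrowing when needed):
  10011111001
- 00000010111
  -----------
  col 0: (1 - 0 borrow-in) - 1 → 1 - 1 = 0, borrow out 0
  col 1: (0 - 0 borrow-in) - 1 → borrow from next column: (0+2) - 1 = 1, borrow out 1
  col 2: (0 - 1 borrow-in) - 1 → borrow from next column: (-1+2) - 1 = 0, borrow out 1
  col 3: (1 - 1 borrow-in) - 0 → 0 - 0 = 0, borrow out 0
  col 4: (1 - 0 borrow-in) - 1 → 1 - 1 = 0, borrow out 0
  col 5: (1 - 0 borrow-in) - 0 → 1 - 0 = 1, borrow out 0
  col 6: (1 - 0 borrow-in) - 0 → 1 - 0 = 1, borrow out 0
  col 7: (1 - 0 borrow-in) - 0 → 1 - 0 = 1, borrow out 0
  col 8: (0 - 0 borrow-in) - 0 → 0 - 0 = 0, borrow out 0
  col 9: (0 - 0 borrow-in) - 0 → 0 - 0 = 0, borrow out 0
  col 10: (1 - 0 borrow-in) - 0 → 1 - 0 = 1, borrow out 0
Reading bits MSB→LSB: 10011100010
Strip leading zeros: 10011100010
= 10011100010


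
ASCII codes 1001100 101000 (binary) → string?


Codes (binary): 1001100 101000
Per-code ASCII lookup:
  1001100 = 76  (range 65-90: uppercase, 76 - 65 = 11) → 'L'
  101000 = 40  (special character) → '('
= 'L('


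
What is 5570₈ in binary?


Each octal digit → 3 binary bits:
  5 = 101
  5 = 101
  7 = 111
  0 = 000
Concatenate: 101 101 111 000
= 101101111000


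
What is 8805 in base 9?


Divide by 9 repeatedly:
8805 ÷ 9 = 978 remainder 3
978 ÷ 9 = 108 remainder 6
108 ÷ 9 = 12 remainder 0
12 ÷ 9 = 1 remainder 3
1 ÷ 9 = 0 remainder 1
Reading remainders bottom-up:
= 13063


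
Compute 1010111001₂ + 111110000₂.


Align and add column by column (LSB to MSB, carry propagating):
  01010111001
+ 00111110000
  -----------
  col 0: 1 + 0 + 0 (carry in) = 1 → bit 1, carry out 0
  col 1: 0 + 0 + 0 (carry in) = 0 → bit 0, carry out 0
  col 2: 0 + 0 + 0 (carry in) = 0 → bit 0, carry out 0
  col 3: 1 + 0 + 0 (carry in) = 1 → bit 1, carry out 0
  col 4: 1 + 1 + 0 (carry in) = 2 → bit 0, carry out 1
  col 5: 1 + 1 + 1 (carry in) = 3 → bit 1, carry out 1
  col 6: 0 + 1 + 1 (carry in) = 2 → bit 0, carry out 1
  col 7: 1 + 1 + 1 (carry in) = 3 → bit 1, carry out 1
  col 8: 0 + 1 + 1 (carry in) = 2 → bit 0, carry out 1
  col 9: 1 + 0 + 1 (carry in) = 2 → bit 0, carry out 1
  col 10: 0 + 0 + 1 (carry in) = 1 → bit 1, carry out 0
Reading bits MSB→LSB: 10010101001
Strip leading zeros: 10010101001
= 10010101001


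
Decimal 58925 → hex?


Divide by 16 repeatedly:
58925 ÷ 16 = 3682 remainder 13 (D)
3682 ÷ 16 = 230 remainder 2 (2)
230 ÷ 16 = 14 remainder 6 (6)
14 ÷ 16 = 0 remainder 14 (E)
Reading remainders bottom-up:
= 0xE62D


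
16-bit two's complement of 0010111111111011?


Original: 0010111111111011
Step 1 - Invert all bits: 1101000000000100
Step 2 - Add 1: 1101000000000100 + 1
= 1101000000000101 (represents -12283)


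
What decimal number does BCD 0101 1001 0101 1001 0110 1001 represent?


Each 4-bit group → digit:
  0101 → 5
  1001 → 9
  0101 → 5
  1001 → 9
  0110 → 6
  1001 → 9
= 595969


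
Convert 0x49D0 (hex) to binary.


Each hex digit → 4 binary bits:
  4 = 0100
  9 = 1001
  D = 1101
  0 = 0000
Concatenate: 0100 1001 1101 0000
= 0100100111010000


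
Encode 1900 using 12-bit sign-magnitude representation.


Sign bit: 0 (positive)
Magnitude: 1900 = 11101101100
= 011101101100


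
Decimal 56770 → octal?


Divide by 8 repeatedly:
56770 ÷ 8 = 7096 remainder 2
7096 ÷ 8 = 887 remainder 0
887 ÷ 8 = 110 remainder 7
110 ÷ 8 = 13 remainder 6
13 ÷ 8 = 1 remainder 5
1 ÷ 8 = 0 remainder 1
Reading remainders bottom-up:
= 0o156702


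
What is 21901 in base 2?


Divide by 2 repeatedly:
21901 ÷ 2 = 10950 remainder 1
10950 ÷ 2 = 5475 remainder 0
5475 ÷ 2 = 2737 remainder 1
2737 ÷ 2 = 1368 remainder 1
1368 ÷ 2 = 684 remainder 0
684 ÷ 2 = 342 remainder 0
342 ÷ 2 = 171 remainder 0
171 ÷ 2 = 85 remainder 1
85 ÷ 2 = 42 remainder 1
42 ÷ 2 = 21 remainder 0
21 ÷ 2 = 10 remainder 1
10 ÷ 2 = 5 remainder 0
5 ÷ 2 = 2 remainder 1
2 ÷ 2 = 1 remainder 0
1 ÷ 2 = 0 remainder 1
Reading remainders bottom-up:
= 101010110001101


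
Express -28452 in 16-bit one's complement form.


Original: 0110111100100100
Invert all bits:
  bit 0: 0 → 1
  bit 1: 1 → 0
  bit 2: 1 → 0
  bit 3: 0 → 1
  bit 4: 1 → 0
  bit 5: 1 → 0
  bit 6: 1 → 0
  bit 7: 1 → 0
  bit 8: 0 → 1
  bit 9: 0 → 1
  bit 10: 1 → 0
  bit 11: 0 → 1
  bit 12: 0 → 1
  bit 13: 1 → 0
  bit 14: 0 → 1
  bit 15: 0 → 1
= 1001000011011011


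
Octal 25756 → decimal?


Positional values:
Position 0: 6 × 8^0 = 6
Position 1: 5 × 8^1 = 40
Position 2: 7 × 8^2 = 448
Position 3: 5 × 8^3 = 2560
Position 4: 2 × 8^4 = 8192
Sum = 6 + 40 + 448 + 2560 + 8192
= 11246


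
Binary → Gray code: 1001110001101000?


Binary: 1001110001101000
Gray code: G = B XOR (B >> 1)
B >> 1 = 0100111000110100
1001110001101000 XOR 0100111000110100:
  1 XOR 0 = 1
  0 XOR 1 = 1
  0 XOR 0 = 0
  1 XOR 0 = 1
  1 XOR 1 = 0
  1 XOR 1 = 0
  0 XOR 1 = 1
  0 XOR 0 = 0
  0 XOR 0 = 0
  1 XOR 0 = 1
  1 XOR 1 = 0
  0 XOR 1 = 1
  1 XOR 0 = 1
  0 XOR 1 = 1
  0 XOR 0 = 0
  0 XOR 0 = 0
= 1101001001011100


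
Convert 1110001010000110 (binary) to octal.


Group into 3-bit groups: 001110001010000110
  001 = 1
  110 = 6
  001 = 1
  010 = 2
  000 = 0
  110 = 6
= 0o161206


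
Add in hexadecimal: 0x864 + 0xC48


Align and add column by column (LSB to MSB, each column mod 16 with carry):
  0864
+ 0C48
  ----
  col 0: 4(4) + 8(8) + 0 (carry in) = 12 → C(12), carry out 0
  col 1: 6(6) + 4(4) + 0 (carry in) = 10 → A(10), carry out 0
  col 2: 8(8) + C(12) + 0 (carry in) = 20 → 4(4), carry out 1
  col 3: 0(0) + 0(0) + 1 (carry in) = 1 → 1(1), carry out 0
Reading digits MSB→LSB: 14AC
Strip leading zeros: 14AC
= 0x14AC


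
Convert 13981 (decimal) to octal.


Divide by 8 repeatedly:
13981 ÷ 8 = 1747 remainder 5
1747 ÷ 8 = 218 remainder 3
218 ÷ 8 = 27 remainder 2
27 ÷ 8 = 3 remainder 3
3 ÷ 8 = 0 remainder 3
Reading remainders bottom-up:
= 0o33235


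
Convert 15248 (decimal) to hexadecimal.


Divide by 16 repeatedly:
15248 ÷ 16 = 953 remainder 0 (0)
953 ÷ 16 = 59 remainder 9 (9)
59 ÷ 16 = 3 remainder 11 (B)
3 ÷ 16 = 0 remainder 3 (3)
Reading remainders bottom-up:
= 0x3B90


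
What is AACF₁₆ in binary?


Each hex digit → 4 binary bits:
  A = 1010
  A = 1010
  C = 1100
  F = 1111
Concatenate: 1010 1010 1100 1111
= 1010101011001111


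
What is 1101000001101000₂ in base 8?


Group into 3-bit groups: 001101000001101000
  001 = 1
  101 = 5
  000 = 0
  001 = 1
  101 = 5
  000 = 0
= 0o150150


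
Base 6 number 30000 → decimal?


Positional values (base 6):
  0 × 6^0 = 0 × 1 = 0
  0 × 6^1 = 0 × 6 = 0
  0 × 6^2 = 0 × 36 = 0
  0 × 6^3 = 0 × 216 = 0
  3 × 6^4 = 3 × 1296 = 3888
Sum = 0 + 0 + 0 + 0 + 3888
= 3888


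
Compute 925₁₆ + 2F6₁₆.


Align and add column by column (LSB to MSB, each column mod 16 with carry):
  0925
+ 02F6
  ----
  col 0: 5(5) + 6(6) + 0 (carry in) = 11 → B(11), carry out 0
  col 1: 2(2) + F(15) + 0 (carry in) = 17 → 1(1), carry out 1
  col 2: 9(9) + 2(2) + 1 (carry in) = 12 → C(12), carry out 0
  col 3: 0(0) + 0(0) + 0 (carry in) = 0 → 0(0), carry out 0
Reading digits MSB→LSB: 0C1B
Strip leading zeros: C1B
= 0xC1B


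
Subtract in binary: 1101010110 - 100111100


Align and subtract column by column (LSB to MSB, borrowing when needed):
  1101010110
- 0100111100
  ----------
  col 0: (0 - 0 borrow-in) - 0 → 0 - 0 = 0, borrow out 0
  col 1: (1 - 0 borrow-in) - 0 → 1 - 0 = 1, borrow out 0
  col 2: (1 - 0 borrow-in) - 1 → 1 - 1 = 0, borrow out 0
  col 3: (0 - 0 borrow-in) - 1 → borrow from next column: (0+2) - 1 = 1, borrow out 1
  col 4: (1 - 1 borrow-in) - 1 → borrow from next column: (0+2) - 1 = 1, borrow out 1
  col 5: (0 - 1 borrow-in) - 1 → borrow from next column: (-1+2) - 1 = 0, borrow out 1
  col 6: (1 - 1 borrow-in) - 0 → 0 - 0 = 0, borrow out 0
  col 7: (0 - 0 borrow-in) - 0 → 0 - 0 = 0, borrow out 0
  col 8: (1 - 0 borrow-in) - 1 → 1 - 1 = 0, borrow out 0
  col 9: (1 - 0 borrow-in) - 0 → 1 - 0 = 1, borrow out 0
Reading bits MSB→LSB: 1000011010
Strip leading zeros: 1000011010
= 1000011010


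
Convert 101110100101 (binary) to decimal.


Positional values:
Bit 0: 1 × 2^0 = 1
Bit 2: 1 × 2^2 = 4
Bit 5: 1 × 2^5 = 32
Bit 7: 1 × 2^7 = 128
Bit 8: 1 × 2^8 = 256
Bit 9: 1 × 2^9 = 512
Bit 11: 1 × 2^11 = 2048
Sum = 1 + 4 + 32 + 128 + 256 + 512 + 2048
= 2981


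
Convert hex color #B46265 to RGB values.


Hex: #B46265
R = B4₁₆ = 180
G = 62₁₆ = 98
B = 65₁₆ = 101
= RGB(180, 98, 101)


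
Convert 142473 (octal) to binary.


Each octal digit → 3 binary bits:
  1 = 001
  4 = 100
  2 = 010
  4 = 100
  7 = 111
  3 = 011
Concatenate: 001 100 010 100 111 011
= 001100010100111011


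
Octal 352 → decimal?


Positional values:
Position 0: 2 × 8^0 = 2
Position 1: 5 × 8^1 = 40
Position 2: 3 × 8^2 = 192
Sum = 2 + 40 + 192
= 234


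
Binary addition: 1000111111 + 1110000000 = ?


Align and add column by column (LSB to MSB, carry propagating):
  01000111111
+ 01110000000
  -----------
  col 0: 1 + 0 + 0 (carry in) = 1 → bit 1, carry out 0
  col 1: 1 + 0 + 0 (carry in) = 1 → bit 1, carry out 0
  col 2: 1 + 0 + 0 (carry in) = 1 → bit 1, carry out 0
  col 3: 1 + 0 + 0 (carry in) = 1 → bit 1, carry out 0
  col 4: 1 + 0 + 0 (carry in) = 1 → bit 1, carry out 0
  col 5: 1 + 0 + 0 (carry in) = 1 → bit 1, carry out 0
  col 6: 0 + 0 + 0 (carry in) = 0 → bit 0, carry out 0
  col 7: 0 + 1 + 0 (carry in) = 1 → bit 1, carry out 0
  col 8: 0 + 1 + 0 (carry in) = 1 → bit 1, carry out 0
  col 9: 1 + 1 + 0 (carry in) = 2 → bit 0, carry out 1
  col 10: 0 + 0 + 1 (carry in) = 1 → bit 1, carry out 0
Reading bits MSB→LSB: 10110111111
Strip leading zeros: 10110111111
= 10110111111


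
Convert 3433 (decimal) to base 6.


Divide by 6 repeatedly:
3433 ÷ 6 = 572 remainder 1
572 ÷ 6 = 95 remainder 2
95 ÷ 6 = 15 remainder 5
15 ÷ 6 = 2 remainder 3
2 ÷ 6 = 0 remainder 2
Reading remainders bottom-up:
= 23521


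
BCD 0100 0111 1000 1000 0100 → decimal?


Each 4-bit group → digit:
  0100 → 4
  0111 → 7
  1000 → 8
  1000 → 8
  0100 → 4
= 47884


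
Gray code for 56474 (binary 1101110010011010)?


Binary: 1101110010011010
Gray code: G = B XOR (B >> 1)
B >> 1 = 0110111001001101
1101110010011010 XOR 0110111001001101:
  1 XOR 0 = 1
  1 XOR 1 = 0
  0 XOR 1 = 1
  1 XOR 0 = 1
  1 XOR 1 = 0
  1 XOR 1 = 0
  0 XOR 1 = 1
  0 XOR 0 = 0
  1 XOR 0 = 1
  0 XOR 1 = 1
  0 XOR 0 = 0
  1 XOR 0 = 1
  1 XOR 1 = 0
  0 XOR 1 = 1
  1 XOR 0 = 1
  0 XOR 1 = 1
= 1011001011010111


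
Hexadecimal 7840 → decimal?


Positional values:
Position 0: 0 × 16^0 = 0 × 1 = 0
Position 1: 4 × 16^1 = 4 × 16 = 64
Position 2: 8 × 16^2 = 8 × 256 = 2048
Position 3: 7 × 16^3 = 7 × 4096 = 28672
Sum = 0 + 64 + 2048 + 28672
= 30784


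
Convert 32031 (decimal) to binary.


Divide by 2 repeatedly:
32031 ÷ 2 = 16015 remainder 1
16015 ÷ 2 = 8007 remainder 1
8007 ÷ 2 = 4003 remainder 1
4003 ÷ 2 = 2001 remainder 1
2001 ÷ 2 = 1000 remainder 1
1000 ÷ 2 = 500 remainder 0
500 ÷ 2 = 250 remainder 0
250 ÷ 2 = 125 remainder 0
125 ÷ 2 = 62 remainder 1
62 ÷ 2 = 31 remainder 0
31 ÷ 2 = 15 remainder 1
15 ÷ 2 = 7 remainder 1
7 ÷ 2 = 3 remainder 1
3 ÷ 2 = 1 remainder 1
1 ÷ 2 = 0 remainder 1
Reading remainders bottom-up:
= 111110100011111


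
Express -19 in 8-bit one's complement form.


Original: 00010011
Invert all bits:
  bit 0: 0 → 1
  bit 1: 0 → 1
  bit 2: 0 → 1
  bit 3: 1 → 0
  bit 4: 0 → 1
  bit 5: 0 → 1
  bit 6: 1 → 0
  bit 7: 1 → 0
= 11101100


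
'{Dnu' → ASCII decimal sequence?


String: '{Dnu'  (4 characters)
Per-character ASCII lookup:
  '{': special character: '{' = 123
  'D': uppercase starts at 65: 'D' = 65 + 3 = 68
  'n': lowercase starts at 97: 'n' = 97 + 13 = 110
  'u': lowercase starts at 97: 'u' = 97 + 20 = 117
= 123 68 110 117


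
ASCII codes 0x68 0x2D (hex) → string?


Codes (hex): 0x68 0x2D
Per-code ASCII lookup:
  0x68 = 104  (range 97-122: lowercase, 104 - 97 = 7) → 'h'
  0x2D = 45  (special character) → '-'
= 'h-'


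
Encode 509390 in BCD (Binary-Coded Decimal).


Each digit → 4-bit binary:
  5 → 0101
  0 → 0000
  9 → 1001
  3 → 0011
  9 → 1001
  0 → 0000
= 0101 0000 1001 0011 1001 0000


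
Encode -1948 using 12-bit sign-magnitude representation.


Sign bit: 1 (negative)
Magnitude: 1948 = 11110011100
= 111110011100


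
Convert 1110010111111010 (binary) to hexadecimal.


Group into 4-bit nibbles: 1110010111111010
  1110 = E
  0101 = 5
  1111 = F
  1010 = A
= 0xE5FA


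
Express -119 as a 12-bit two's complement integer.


Original: 000001110111
Step 1 - Invert all bits: 111110001000
Step 2 - Add 1: 111110001000 + 1
= 111110001001 (represents -119)


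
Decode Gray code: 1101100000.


Gray code: 1101100000
MSB stays the same: 1
Each subsequent bit = prev_binary XOR current_gray:
  B[1] = 1 XOR 1 = 0
  B[2] = 0 XOR 0 = 0
  B[3] = 0 XOR 1 = 1
  B[4] = 1 XOR 1 = 0
  B[5] = 0 XOR 0 = 0
  B[6] = 0 XOR 0 = 0
  B[7] = 0 XOR 0 = 0
  B[8] = 0 XOR 0 = 0
  B[9] = 0 XOR 0 = 0
= 1001000000 (576 decimal)


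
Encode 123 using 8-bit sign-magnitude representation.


Sign bit: 0 (positive)
Magnitude: 123 = 1111011
= 01111011


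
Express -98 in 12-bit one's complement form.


Original: 000001100010
Invert all bits:
  bit 0: 0 → 1
  bit 1: 0 → 1
  bit 2: 0 → 1
  bit 3: 0 → 1
  bit 4: 0 → 1
  bit 5: 1 → 0
  bit 6: 1 → 0
  bit 7: 0 → 1
  bit 8: 0 → 1
  bit 9: 0 → 1
  bit 10: 1 → 0
  bit 11: 0 → 1
= 111110011101


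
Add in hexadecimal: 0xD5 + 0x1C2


Align and add column by column (LSB to MSB, each column mod 16 with carry):
  00D5
+ 01C2
  ----
  col 0: 5(5) + 2(2) + 0 (carry in) = 7 → 7(7), carry out 0
  col 1: D(13) + C(12) + 0 (carry in) = 25 → 9(9), carry out 1
  col 2: 0(0) + 1(1) + 1 (carry in) = 2 → 2(2), carry out 0
  col 3: 0(0) + 0(0) + 0 (carry in) = 0 → 0(0), carry out 0
Reading digits MSB→LSB: 0297
Strip leading zeros: 297
= 0x297


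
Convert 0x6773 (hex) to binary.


Each hex digit → 4 binary bits:
  6 = 0110
  7 = 0111
  7 = 0111
  3 = 0011
Concatenate: 0110 0111 0111 0011
= 0110011101110011


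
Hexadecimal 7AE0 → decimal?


Positional values:
Position 0: 0 × 16^0 = 0 × 1 = 0
Position 1: E × 16^1 = 14 × 16 = 224
Position 2: A × 16^2 = 10 × 256 = 2560
Position 3: 7 × 16^3 = 7 × 4096 = 28672
Sum = 0 + 224 + 2560 + 28672
= 31456


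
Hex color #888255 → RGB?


Hex: #888255
R = 88₁₆ = 136
G = 82₁₆ = 130
B = 55₁₆ = 85
= RGB(136, 130, 85)


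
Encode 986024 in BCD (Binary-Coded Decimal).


Each digit → 4-bit binary:
  9 → 1001
  8 → 1000
  6 → 0110
  0 → 0000
  2 → 0010
  4 → 0100
= 1001 1000 0110 0000 0010 0100


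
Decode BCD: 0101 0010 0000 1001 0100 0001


Each 4-bit group → digit:
  0101 → 5
  0010 → 2
  0000 → 0
  1001 → 9
  0100 → 4
  0001 → 1
= 520941


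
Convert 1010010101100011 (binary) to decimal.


Positional values:
Bit 0: 1 × 2^0 = 1
Bit 1: 1 × 2^1 = 2
Bit 5: 1 × 2^5 = 32
Bit 6: 1 × 2^6 = 64
Bit 8: 1 × 2^8 = 256
Bit 10: 1 × 2^10 = 1024
Bit 13: 1 × 2^13 = 8192
Bit 15: 1 × 2^15 = 32768
Sum = 1 + 2 + 32 + 64 + 256 + 1024 + 8192 + 32768
= 42339


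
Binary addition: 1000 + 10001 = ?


Align and add column by column (LSB to MSB, carry propagating):
  001000
+ 010001
  ------
  col 0: 0 + 1 + 0 (carry in) = 1 → bit 1, carry out 0
  col 1: 0 + 0 + 0 (carry in) = 0 → bit 0, carry out 0
  col 2: 0 + 0 + 0 (carry in) = 0 → bit 0, carry out 0
  col 3: 1 + 0 + 0 (carry in) = 1 → bit 1, carry out 0
  col 4: 0 + 1 + 0 (carry in) = 1 → bit 1, carry out 0
  col 5: 0 + 0 + 0 (carry in) = 0 → bit 0, carry out 0
Reading bits MSB→LSB: 011001
Strip leading zeros: 11001
= 11001


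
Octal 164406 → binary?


Each octal digit → 3 binary bits:
  1 = 001
  6 = 110
  4 = 100
  4 = 100
  0 = 000
  6 = 110
Concatenate: 001 110 100 100 000 110
= 001110100100000110


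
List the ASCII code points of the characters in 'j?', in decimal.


String: 'j?'  (2 characters)
Per-character ASCII lookup:
  'j': lowercase starts at 97: 'j' = 97 + 9 = 106
  '?': special character: '?' = 63
= 106 63


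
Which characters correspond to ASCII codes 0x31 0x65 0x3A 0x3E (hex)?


Codes (hex): 0x31 0x65 0x3A 0x3E
Per-code ASCII lookup:
  0x31 = 49  (range 48-57: digits, 49 - 48 = 1) → '1'
  0x65 = 101  (range 97-122: lowercase, 101 - 97 = 4) → 'e'
  0x3A = 58  (special character) → ':'
  0x3E = 62  (special character) → '>'
= '1e:>'


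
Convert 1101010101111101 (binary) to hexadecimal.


Group into 4-bit nibbles: 1101010101111101
  1101 = D
  0101 = 5
  0111 = 7
  1101 = D
= 0xD57D


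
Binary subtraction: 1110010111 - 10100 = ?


Align and subtract column by column (LSB to MSB, borrowing when needed):
  1110010111
- 0000010100
  ----------
  col 0: (1 - 0 borrow-in) - 0 → 1 - 0 = 1, borrow out 0
  col 1: (1 - 0 borrow-in) - 0 → 1 - 0 = 1, borrow out 0
  col 2: (1 - 0 borrow-in) - 1 → 1 - 1 = 0, borrow out 0
  col 3: (0 - 0 borrow-in) - 0 → 0 - 0 = 0, borrow out 0
  col 4: (1 - 0 borrow-in) - 1 → 1 - 1 = 0, borrow out 0
  col 5: (0 - 0 borrow-in) - 0 → 0 - 0 = 0, borrow out 0
  col 6: (0 - 0 borrow-in) - 0 → 0 - 0 = 0, borrow out 0
  col 7: (1 - 0 borrow-in) - 0 → 1 - 0 = 1, borrow out 0
  col 8: (1 - 0 borrow-in) - 0 → 1 - 0 = 1, borrow out 0
  col 9: (1 - 0 borrow-in) - 0 → 1 - 0 = 1, borrow out 0
Reading bits MSB→LSB: 1110000011
Strip leading zeros: 1110000011
= 1110000011


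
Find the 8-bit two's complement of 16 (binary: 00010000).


Original: 00010000
Step 1 - Invert all bits: 11101111
Step 2 - Add 1: 11101111 + 1
= 11110000 (represents -16)


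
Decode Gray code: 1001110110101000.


Gray code: 1001110110101000
MSB stays the same: 1
Each subsequent bit = prev_binary XOR current_gray:
  B[1] = 1 XOR 0 = 1
  B[2] = 1 XOR 0 = 1
  B[3] = 1 XOR 1 = 0
  B[4] = 0 XOR 1 = 1
  B[5] = 1 XOR 1 = 0
  B[6] = 0 XOR 0 = 0
  B[7] = 0 XOR 1 = 1
  B[8] = 1 XOR 1 = 0
  B[9] = 0 XOR 0 = 0
  B[10] = 0 XOR 1 = 1
  B[11] = 1 XOR 0 = 1
  B[12] = 1 XOR 1 = 0
  B[13] = 0 XOR 0 = 0
  B[14] = 0 XOR 0 = 0
  B[15] = 0 XOR 0 = 0
= 1110100100110000 (59696 decimal)


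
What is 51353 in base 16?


Divide by 16 repeatedly:
51353 ÷ 16 = 3209 remainder 9 (9)
3209 ÷ 16 = 200 remainder 9 (9)
200 ÷ 16 = 12 remainder 8 (8)
12 ÷ 16 = 0 remainder 12 (C)
Reading remainders bottom-up:
= 0xC899


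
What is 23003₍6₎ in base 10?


Positional values (base 6):
  3 × 6^0 = 3 × 1 = 3
  0 × 6^1 = 0 × 6 = 0
  0 × 6^2 = 0 × 36 = 0
  3 × 6^3 = 3 × 216 = 648
  2 × 6^4 = 2 × 1296 = 2592
Sum = 3 + 0 + 0 + 648 + 2592
= 3243


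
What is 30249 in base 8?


Divide by 8 repeatedly:
30249 ÷ 8 = 3781 remainder 1
3781 ÷ 8 = 472 remainder 5
472 ÷ 8 = 59 remainder 0
59 ÷ 8 = 7 remainder 3
7 ÷ 8 = 0 remainder 7
Reading remainders bottom-up:
= 0o73051


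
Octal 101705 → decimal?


Positional values:
Position 0: 5 × 8^0 = 5
Position 1: 0 × 8^1 = 0
Position 2: 7 × 8^2 = 448
Position 3: 1 × 8^3 = 512
Position 4: 0 × 8^4 = 0
Position 5: 1 × 8^5 = 32768
Sum = 5 + 0 + 448 + 512 + 0 + 32768
= 33733


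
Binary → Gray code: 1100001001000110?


Binary: 1100001001000110
Gray code: G = B XOR (B >> 1)
B >> 1 = 0110000100100011
1100001001000110 XOR 0110000100100011:
  1 XOR 0 = 1
  1 XOR 1 = 0
  0 XOR 1 = 1
  0 XOR 0 = 0
  0 XOR 0 = 0
  0 XOR 0 = 0
  1 XOR 0 = 1
  0 XOR 1 = 1
  0 XOR 0 = 0
  1 XOR 0 = 1
  0 XOR 1 = 1
  0 XOR 0 = 0
  0 XOR 0 = 0
  1 XOR 0 = 1
  1 XOR 1 = 0
  0 XOR 1 = 1
= 1010001101100101


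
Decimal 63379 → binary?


Divide by 2 repeatedly:
63379 ÷ 2 = 31689 remainder 1
31689 ÷ 2 = 15844 remainder 1
15844 ÷ 2 = 7922 remainder 0
7922 ÷ 2 = 3961 remainder 0
3961 ÷ 2 = 1980 remainder 1
1980 ÷ 2 = 990 remainder 0
990 ÷ 2 = 495 remainder 0
495 ÷ 2 = 247 remainder 1
247 ÷ 2 = 123 remainder 1
123 ÷ 2 = 61 remainder 1
61 ÷ 2 = 30 remainder 1
30 ÷ 2 = 15 remainder 0
15 ÷ 2 = 7 remainder 1
7 ÷ 2 = 3 remainder 1
3 ÷ 2 = 1 remainder 1
1 ÷ 2 = 0 remainder 1
Reading remainders bottom-up:
= 1111011110010011


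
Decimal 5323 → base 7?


Divide by 7 repeatedly:
5323 ÷ 7 = 760 remainder 3
760 ÷ 7 = 108 remainder 4
108 ÷ 7 = 15 remainder 3
15 ÷ 7 = 2 remainder 1
2 ÷ 7 = 0 remainder 2
Reading remainders bottom-up:
= 21343


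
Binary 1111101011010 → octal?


Group into 3-bit groups: 001111101011010
  001 = 1
  111 = 7
  101 = 5
  011 = 3
  010 = 2
= 0o17532


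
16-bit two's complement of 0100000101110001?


Original: 0100000101110001
Step 1 - Invert all bits: 1011111010001110
Step 2 - Add 1: 1011111010001110 + 1
= 1011111010001111 (represents -16753)


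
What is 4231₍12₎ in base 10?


Positional values (base 12):
  1 × 12^0 = 1 × 1 = 1
  3 × 12^1 = 3 × 12 = 36
  2 × 12^2 = 2 × 144 = 288
  4 × 12^3 = 4 × 1728 = 6912
Sum = 1 + 36 + 288 + 6912
= 7237


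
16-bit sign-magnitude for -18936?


Sign bit: 1 (negative)
Magnitude: 18936 = 100100111111000
= 1100100111111000


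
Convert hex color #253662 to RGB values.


Hex: #253662
R = 25₁₆ = 37
G = 36₁₆ = 54
B = 62₁₆ = 98
= RGB(37, 54, 98)


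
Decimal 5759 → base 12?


Divide by 12 repeatedly:
5759 ÷ 12 = 479 remainder 11
479 ÷ 12 = 39 remainder 11
39 ÷ 12 = 3 remainder 3
3 ÷ 12 = 0 remainder 3
Reading remainders bottom-up:
= 33BB


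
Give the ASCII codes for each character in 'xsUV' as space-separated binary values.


String: 'xsUV'  (4 characters)
Per-character ASCII lookup:
  'x': lowercase starts at 97: 'x' = 97 + 23 = 120 → 1111000
  's': lowercase starts at 97: 's' = 97 + 18 = 115 → 1110011
  'U': uppercase starts at 65: 'U' = 65 + 20 = 85 → 1010101
  'V': uppercase starts at 65: 'V' = 65 + 21 = 86 → 1010110
= 1111000 1110011 1010101 1010110


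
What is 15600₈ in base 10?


Positional values:
Position 0: 0 × 8^0 = 0
Position 1: 0 × 8^1 = 0
Position 2: 6 × 8^2 = 384
Position 3: 5 × 8^3 = 2560
Position 4: 1 × 8^4 = 4096
Sum = 0 + 0 + 384 + 2560 + 4096
= 7040


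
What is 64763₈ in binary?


Each octal digit → 3 binary bits:
  6 = 110
  4 = 100
  7 = 111
  6 = 110
  3 = 011
Concatenate: 110 100 111 110 011
= 110100111110011


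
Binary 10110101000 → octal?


Group into 3-bit groups: 010110101000
  010 = 2
  110 = 6
  101 = 5
  000 = 0
= 0o2650


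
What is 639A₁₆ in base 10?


Positional values:
Position 0: A × 16^0 = 10 × 1 = 10
Position 1: 9 × 16^1 = 9 × 16 = 144
Position 2: 3 × 16^2 = 3 × 256 = 768
Position 3: 6 × 16^3 = 6 × 4096 = 24576
Sum = 10 + 144 + 768 + 24576
= 25498


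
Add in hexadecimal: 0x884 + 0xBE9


Align and add column by column (LSB to MSB, each column mod 16 with carry):
  0884
+ 0BE9
  ----
  col 0: 4(4) + 9(9) + 0 (carry in) = 13 → D(13), carry out 0
  col 1: 8(8) + E(14) + 0 (carry in) = 22 → 6(6), carry out 1
  col 2: 8(8) + B(11) + 1 (carry in) = 20 → 4(4), carry out 1
  col 3: 0(0) + 0(0) + 1 (carry in) = 1 → 1(1), carry out 0
Reading digits MSB→LSB: 146D
Strip leading zeros: 146D
= 0x146D


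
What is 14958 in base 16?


Divide by 16 repeatedly:
14958 ÷ 16 = 934 remainder 14 (E)
934 ÷ 16 = 58 remainder 6 (6)
58 ÷ 16 = 3 remainder 10 (A)
3 ÷ 16 = 0 remainder 3 (3)
Reading remainders bottom-up:
= 0x3A6E


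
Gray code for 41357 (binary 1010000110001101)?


Binary: 1010000110001101
Gray code: G = B XOR (B >> 1)
B >> 1 = 0101000011000110
1010000110001101 XOR 0101000011000110:
  1 XOR 0 = 1
  0 XOR 1 = 1
  1 XOR 0 = 1
  0 XOR 1 = 1
  0 XOR 0 = 0
  0 XOR 0 = 0
  0 XOR 0 = 0
  1 XOR 0 = 1
  1 XOR 1 = 0
  0 XOR 1 = 1
  0 XOR 0 = 0
  0 XOR 0 = 0
  1 XOR 0 = 1
  1 XOR 1 = 0
  0 XOR 1 = 1
  1 XOR 0 = 1
= 1111000101001011


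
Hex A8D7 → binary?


Each hex digit → 4 binary bits:
  A = 1010
  8 = 1000
  D = 1101
  7 = 0111
Concatenate: 1010 1000 1101 0111
= 1010100011010111


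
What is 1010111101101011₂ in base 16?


Group into 4-bit nibbles: 1010111101101011
  1010 = A
  1111 = F
  0110 = 6
  1011 = B
= 0xAF6B


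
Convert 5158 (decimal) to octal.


Divide by 8 repeatedly:
5158 ÷ 8 = 644 remainder 6
644 ÷ 8 = 80 remainder 4
80 ÷ 8 = 10 remainder 0
10 ÷ 8 = 1 remainder 2
1 ÷ 8 = 0 remainder 1
Reading remainders bottom-up:
= 0o12046


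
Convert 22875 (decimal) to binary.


Divide by 2 repeatedly:
22875 ÷ 2 = 11437 remainder 1
11437 ÷ 2 = 5718 remainder 1
5718 ÷ 2 = 2859 remainder 0
2859 ÷ 2 = 1429 remainder 1
1429 ÷ 2 = 714 remainder 1
714 ÷ 2 = 357 remainder 0
357 ÷ 2 = 178 remainder 1
178 ÷ 2 = 89 remainder 0
89 ÷ 2 = 44 remainder 1
44 ÷ 2 = 22 remainder 0
22 ÷ 2 = 11 remainder 0
11 ÷ 2 = 5 remainder 1
5 ÷ 2 = 2 remainder 1
2 ÷ 2 = 1 remainder 0
1 ÷ 2 = 0 remainder 1
Reading remainders bottom-up:
= 101100101011011


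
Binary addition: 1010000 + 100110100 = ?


Align and add column by column (LSB to MSB, carry propagating):
  0001010000
+ 0100110100
  ----------
  col 0: 0 + 0 + 0 (carry in) = 0 → bit 0, carry out 0
  col 1: 0 + 0 + 0 (carry in) = 0 → bit 0, carry out 0
  col 2: 0 + 1 + 0 (carry in) = 1 → bit 1, carry out 0
  col 3: 0 + 0 + 0 (carry in) = 0 → bit 0, carry out 0
  col 4: 1 + 1 + 0 (carry in) = 2 → bit 0, carry out 1
  col 5: 0 + 1 + 1 (carry in) = 2 → bit 0, carry out 1
  col 6: 1 + 0 + 1 (carry in) = 2 → bit 0, carry out 1
  col 7: 0 + 0 + 1 (carry in) = 1 → bit 1, carry out 0
  col 8: 0 + 1 + 0 (carry in) = 1 → bit 1, carry out 0
  col 9: 0 + 0 + 0 (carry in) = 0 → bit 0, carry out 0
Reading bits MSB→LSB: 0110000100
Strip leading zeros: 110000100
= 110000100


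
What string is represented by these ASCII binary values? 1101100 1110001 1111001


Codes (binary): 1101100 1110001 1111001
Per-code ASCII lookup:
  1101100 = 108  (range 97-122: lowercase, 108 - 97 = 11) → 'l'
  1110001 = 113  (range 97-122: lowercase, 113 - 97 = 16) → 'q'
  1111001 = 121  (range 97-122: lowercase, 121 - 97 = 24) → 'y'
= 'lqy'


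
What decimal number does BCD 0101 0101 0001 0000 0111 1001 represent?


Each 4-bit group → digit:
  0101 → 5
  0101 → 5
  0001 → 1
  0000 → 0
  0111 → 7
  1001 → 9
= 551079


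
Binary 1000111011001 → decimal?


Positional values:
Bit 0: 1 × 2^0 = 1
Bit 3: 1 × 2^3 = 8
Bit 4: 1 × 2^4 = 16
Bit 6: 1 × 2^6 = 64
Bit 7: 1 × 2^7 = 128
Bit 8: 1 × 2^8 = 256
Bit 12: 1 × 2^12 = 4096
Sum = 1 + 8 + 16 + 64 + 128 + 256 + 4096
= 4569


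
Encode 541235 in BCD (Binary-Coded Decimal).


Each digit → 4-bit binary:
  5 → 0101
  4 → 0100
  1 → 0001
  2 → 0010
  3 → 0011
  5 → 0101
= 0101 0100 0001 0010 0011 0101


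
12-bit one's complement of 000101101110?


Original: 000101101110
Invert all bits:
  bit 0: 0 → 1
  bit 1: 0 → 1
  bit 2: 0 → 1
  bit 3: 1 → 0
  bit 4: 0 → 1
  bit 5: 1 → 0
  bit 6: 1 → 0
  bit 7: 0 → 1
  bit 8: 1 → 0
  bit 9: 1 → 0
  bit 10: 1 → 0
  bit 11: 0 → 1
= 111010010001


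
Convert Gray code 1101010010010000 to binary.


Gray code: 1101010010010000
MSB stays the same: 1
Each subsequent bit = prev_binary XOR current_gray:
  B[1] = 1 XOR 1 = 0
  B[2] = 0 XOR 0 = 0
  B[3] = 0 XOR 1 = 1
  B[4] = 1 XOR 0 = 1
  B[5] = 1 XOR 1 = 0
  B[6] = 0 XOR 0 = 0
  B[7] = 0 XOR 0 = 0
  B[8] = 0 XOR 1 = 1
  B[9] = 1 XOR 0 = 1
  B[10] = 1 XOR 0 = 1
  B[11] = 1 XOR 1 = 0
  B[12] = 0 XOR 0 = 0
  B[13] = 0 XOR 0 = 0
  B[14] = 0 XOR 0 = 0
  B[15] = 0 XOR 0 = 0
= 1001100011100000 (39136 decimal)


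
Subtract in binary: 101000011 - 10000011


Align and subtract column by column (LSB to MSB, borrowing when needed):
  101000011
- 010000011
  ---------
  col 0: (1 - 0 borrow-in) - 1 → 1 - 1 = 0, borrow out 0
  col 1: (1 - 0 borrow-in) - 1 → 1 - 1 = 0, borrow out 0
  col 2: (0 - 0 borrow-in) - 0 → 0 - 0 = 0, borrow out 0
  col 3: (0 - 0 borrow-in) - 0 → 0 - 0 = 0, borrow out 0
  col 4: (0 - 0 borrow-in) - 0 → 0 - 0 = 0, borrow out 0
  col 5: (0 - 0 borrow-in) - 0 → 0 - 0 = 0, borrow out 0
  col 6: (1 - 0 borrow-in) - 0 → 1 - 0 = 1, borrow out 0
  col 7: (0 - 0 borrow-in) - 1 → borrow from next column: (0+2) - 1 = 1, borrow out 1
  col 8: (1 - 1 borrow-in) - 0 → 0 - 0 = 0, borrow out 0
Reading bits MSB→LSB: 011000000
Strip leading zeros: 11000000
= 11000000


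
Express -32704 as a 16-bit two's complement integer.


Original: 0111111111000000
Step 1 - Invert all bits: 1000000000111111
Step 2 - Add 1: 1000000000111111 + 1
= 1000000001000000 (represents -32704)


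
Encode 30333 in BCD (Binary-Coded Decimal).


Each digit → 4-bit binary:
  3 → 0011
  0 → 0000
  3 → 0011
  3 → 0011
  3 → 0011
= 0011 0000 0011 0011 0011


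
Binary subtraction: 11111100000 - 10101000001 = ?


Align and subtract column by column (LSB to MSB, borrowing when needed):
  11111100000
- 10101000001
  -----------
  col 0: (0 - 0 borrow-in) - 1 → borrow from next column: (0+2) - 1 = 1, borrow out 1
  col 1: (0 - 1 borrow-in) - 0 → borrow from next column: (-1+2) - 0 = 1, borrow out 1
  col 2: (0 - 1 borrow-in) - 0 → borrow from next column: (-1+2) - 0 = 1, borrow out 1
  col 3: (0 - 1 borrow-in) - 0 → borrow from next column: (-1+2) - 0 = 1, borrow out 1
  col 4: (0 - 1 borrow-in) - 0 → borrow from next column: (-1+2) - 0 = 1, borrow out 1
  col 5: (1 - 1 borrow-in) - 0 → 0 - 0 = 0, borrow out 0
  col 6: (1 - 0 borrow-in) - 1 → 1 - 1 = 0, borrow out 0
  col 7: (1 - 0 borrow-in) - 0 → 1 - 0 = 1, borrow out 0
  col 8: (1 - 0 borrow-in) - 1 → 1 - 1 = 0, borrow out 0
  col 9: (1 - 0 borrow-in) - 0 → 1 - 0 = 1, borrow out 0
  col 10: (1 - 0 borrow-in) - 1 → 1 - 1 = 0, borrow out 0
Reading bits MSB→LSB: 01010011111
Strip leading zeros: 1010011111
= 1010011111


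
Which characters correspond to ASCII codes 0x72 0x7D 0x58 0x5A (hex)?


Codes (hex): 0x72 0x7D 0x58 0x5A
Per-code ASCII lookup:
  0x72 = 114  (range 97-122: lowercase, 114 - 97 = 17) → 'r'
  0x7D = 125  (special character) → '}'
  0x58 = 88  (range 65-90: uppercase, 88 - 65 = 23) → 'X'
  0x5A = 90  (range 65-90: uppercase, 90 - 65 = 25) → 'Z'
= 'r}XZ'


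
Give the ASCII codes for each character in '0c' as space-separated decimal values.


String: '0c'  (2 characters)
Per-character ASCII lookup:
  '0': digits start at 48: '0' = 48 + 0 = 48
  'c': lowercase starts at 97: 'c' = 97 + 2 = 99
= 48 99


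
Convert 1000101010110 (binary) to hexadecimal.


Group into 4-bit nibbles: 0001000101010110
  0001 = 1
  0001 = 1
  0101 = 5
  0110 = 6
= 0x1156


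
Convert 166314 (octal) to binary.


Each octal digit → 3 binary bits:
  1 = 001
  6 = 110
  6 = 110
  3 = 011
  1 = 001
  4 = 100
Concatenate: 001 110 110 011 001 100
= 001110110011001100


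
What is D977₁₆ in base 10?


Positional values:
Position 0: 7 × 16^0 = 7 × 1 = 7
Position 1: 7 × 16^1 = 7 × 16 = 112
Position 2: 9 × 16^2 = 9 × 256 = 2304
Position 3: D × 16^3 = 13 × 4096 = 53248
Sum = 7 + 112 + 2304 + 53248
= 55671


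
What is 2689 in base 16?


Divide by 16 repeatedly:
2689 ÷ 16 = 168 remainder 1 (1)
168 ÷ 16 = 10 remainder 8 (8)
10 ÷ 16 = 0 remainder 10 (A)
Reading remainders bottom-up:
= 0xA81


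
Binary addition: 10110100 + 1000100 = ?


Align and add column by column (LSB to MSB, carry propagating):
  010110100
+ 001000100
  ---------
  col 0: 0 + 0 + 0 (carry in) = 0 → bit 0, carry out 0
  col 1: 0 + 0 + 0 (carry in) = 0 → bit 0, carry out 0
  col 2: 1 + 1 + 0 (carry in) = 2 → bit 0, carry out 1
  col 3: 0 + 0 + 1 (carry in) = 1 → bit 1, carry out 0
  col 4: 1 + 0 + 0 (carry in) = 1 → bit 1, carry out 0
  col 5: 1 + 0 + 0 (carry in) = 1 → bit 1, carry out 0
  col 6: 0 + 1 + 0 (carry in) = 1 → bit 1, carry out 0
  col 7: 1 + 0 + 0 (carry in) = 1 → bit 1, carry out 0
  col 8: 0 + 0 + 0 (carry in) = 0 → bit 0, carry out 0
Reading bits MSB→LSB: 011111000
Strip leading zeros: 11111000
= 11111000


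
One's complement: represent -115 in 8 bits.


Original: 01110011
Invert all bits:
  bit 0: 0 → 1
  bit 1: 1 → 0
  bit 2: 1 → 0
  bit 3: 1 → 0
  bit 4: 0 → 1
  bit 5: 0 → 1
  bit 6: 1 → 0
  bit 7: 1 → 0
= 10001100


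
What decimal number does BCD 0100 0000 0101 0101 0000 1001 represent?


Each 4-bit group → digit:
  0100 → 4
  0000 → 0
  0101 → 5
  0101 → 5
  0000 → 0
  1001 → 9
= 405509


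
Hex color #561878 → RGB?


Hex: #561878
R = 56₁₆ = 86
G = 18₁₆ = 24
B = 78₁₆ = 120
= RGB(86, 24, 120)


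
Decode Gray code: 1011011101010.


Gray code: 1011011101010
MSB stays the same: 1
Each subsequent bit = prev_binary XOR current_gray:
  B[1] = 1 XOR 0 = 1
  B[2] = 1 XOR 1 = 0
  B[3] = 0 XOR 1 = 1
  B[4] = 1 XOR 0 = 1
  B[5] = 1 XOR 1 = 0
  B[6] = 0 XOR 1 = 1
  B[7] = 1 XOR 1 = 0
  B[8] = 0 XOR 0 = 0
  B[9] = 0 XOR 1 = 1
  B[10] = 1 XOR 0 = 1
  B[11] = 1 XOR 1 = 0
  B[12] = 0 XOR 0 = 0
= 1101101001100 (6988 decimal)


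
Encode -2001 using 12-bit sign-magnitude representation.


Sign bit: 1 (negative)
Magnitude: 2001 = 11111010001
= 111111010001


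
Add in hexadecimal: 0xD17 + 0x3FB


Align and add column by column (LSB to MSB, each column mod 16 with carry):
  0D17
+ 03FB
  ----
  col 0: 7(7) + B(11) + 0 (carry in) = 18 → 2(2), carry out 1
  col 1: 1(1) + F(15) + 1 (carry in) = 17 → 1(1), carry out 1
  col 2: D(13) + 3(3) + 1 (carry in) = 17 → 1(1), carry out 1
  col 3: 0(0) + 0(0) + 1 (carry in) = 1 → 1(1), carry out 0
Reading digits MSB→LSB: 1112
Strip leading zeros: 1112
= 0x1112


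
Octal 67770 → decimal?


Positional values:
Position 0: 0 × 8^0 = 0
Position 1: 7 × 8^1 = 56
Position 2: 7 × 8^2 = 448
Position 3: 7 × 8^3 = 3584
Position 4: 6 × 8^4 = 24576
Sum = 0 + 56 + 448 + 3584 + 24576
= 28664


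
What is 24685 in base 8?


Divide by 8 repeatedly:
24685 ÷ 8 = 3085 remainder 5
3085 ÷ 8 = 385 remainder 5
385 ÷ 8 = 48 remainder 1
48 ÷ 8 = 6 remainder 0
6 ÷ 8 = 0 remainder 6
Reading remainders bottom-up:
= 0o60155


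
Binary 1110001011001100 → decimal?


Positional values:
Bit 2: 1 × 2^2 = 4
Bit 3: 1 × 2^3 = 8
Bit 6: 1 × 2^6 = 64
Bit 7: 1 × 2^7 = 128
Bit 9: 1 × 2^9 = 512
Bit 13: 1 × 2^13 = 8192
Bit 14: 1 × 2^14 = 16384
Bit 15: 1 × 2^15 = 32768
Sum = 4 + 8 + 64 + 128 + 512 + 8192 + 16384 + 32768
= 58060


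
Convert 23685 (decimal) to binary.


Divide by 2 repeatedly:
23685 ÷ 2 = 11842 remainder 1
11842 ÷ 2 = 5921 remainder 0
5921 ÷ 2 = 2960 remainder 1
2960 ÷ 2 = 1480 remainder 0
1480 ÷ 2 = 740 remainder 0
740 ÷ 2 = 370 remainder 0
370 ÷ 2 = 185 remainder 0
185 ÷ 2 = 92 remainder 1
92 ÷ 2 = 46 remainder 0
46 ÷ 2 = 23 remainder 0
23 ÷ 2 = 11 remainder 1
11 ÷ 2 = 5 remainder 1
5 ÷ 2 = 2 remainder 1
2 ÷ 2 = 1 remainder 0
1 ÷ 2 = 0 remainder 1
Reading remainders bottom-up:
= 101110010000101


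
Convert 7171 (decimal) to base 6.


Divide by 6 repeatedly:
7171 ÷ 6 = 1195 remainder 1
1195 ÷ 6 = 199 remainder 1
199 ÷ 6 = 33 remainder 1
33 ÷ 6 = 5 remainder 3
5 ÷ 6 = 0 remainder 5
Reading remainders bottom-up:
= 53111


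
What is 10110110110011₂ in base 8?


Group into 3-bit groups: 010110110110011
  010 = 2
  110 = 6
  110 = 6
  110 = 6
  011 = 3
= 0o26663


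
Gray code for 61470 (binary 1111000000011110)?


Binary: 1111000000011110
Gray code: G = B XOR (B >> 1)
B >> 1 = 0111100000001111
1111000000011110 XOR 0111100000001111:
  1 XOR 0 = 1
  1 XOR 1 = 0
  1 XOR 1 = 0
  1 XOR 1 = 0
  0 XOR 1 = 1
  0 XOR 0 = 0
  0 XOR 0 = 0
  0 XOR 0 = 0
  0 XOR 0 = 0
  0 XOR 0 = 0
  0 XOR 0 = 0
  1 XOR 0 = 1
  1 XOR 1 = 0
  1 XOR 1 = 0
  1 XOR 1 = 0
  0 XOR 1 = 1
= 1000100000010001


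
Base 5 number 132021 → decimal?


Positional values (base 5):
  1 × 5^0 = 1 × 1 = 1
  2 × 5^1 = 2 × 5 = 10
  0 × 5^2 = 0 × 25 = 0
  2 × 5^3 = 2 × 125 = 250
  3 × 5^4 = 3 × 625 = 1875
  1 × 5^5 = 1 × 3125 = 3125
Sum = 1 + 10 + 0 + 250 + 1875 + 3125
= 5261


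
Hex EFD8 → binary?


Each hex digit → 4 binary bits:
  E = 1110
  F = 1111
  D = 1101
  8 = 1000
Concatenate: 1110 1111 1101 1000
= 1110111111011000


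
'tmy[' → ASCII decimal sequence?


String: 'tmy['  (4 characters)
Per-character ASCII lookup:
  't': lowercase starts at 97: 't' = 97 + 19 = 116
  'm': lowercase starts at 97: 'm' = 97 + 12 = 109
  'y': lowercase starts at 97: 'y' = 97 + 24 = 121
  '[': special character: '[' = 91
= 116 109 121 91


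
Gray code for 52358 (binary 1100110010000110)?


Binary: 1100110010000110
Gray code: G = B XOR (B >> 1)
B >> 1 = 0110011001000011
1100110010000110 XOR 0110011001000011:
  1 XOR 0 = 1
  1 XOR 1 = 0
  0 XOR 1 = 1
  0 XOR 0 = 0
  1 XOR 0 = 1
  1 XOR 1 = 0
  0 XOR 1 = 1
  0 XOR 0 = 0
  1 XOR 0 = 1
  0 XOR 1 = 1
  0 XOR 0 = 0
  0 XOR 0 = 0
  0 XOR 0 = 0
  1 XOR 0 = 1
  1 XOR 1 = 0
  0 XOR 1 = 1
= 1010101011000101


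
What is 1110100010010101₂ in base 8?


Group into 3-bit groups: 001110100010010101
  001 = 1
  110 = 6
  100 = 4
  010 = 2
  010 = 2
  101 = 5
= 0o164225


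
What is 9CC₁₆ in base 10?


Positional values:
Position 0: C × 16^0 = 12 × 1 = 12
Position 1: C × 16^1 = 12 × 16 = 192
Position 2: 9 × 16^2 = 9 × 256 = 2304
Sum = 12 + 192 + 2304
= 2508


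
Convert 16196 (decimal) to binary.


Divide by 2 repeatedly:
16196 ÷ 2 = 8098 remainder 0
8098 ÷ 2 = 4049 remainder 0
4049 ÷ 2 = 2024 remainder 1
2024 ÷ 2 = 1012 remainder 0
1012 ÷ 2 = 506 remainder 0
506 ÷ 2 = 253 remainder 0
253 ÷ 2 = 126 remainder 1
126 ÷ 2 = 63 remainder 0
63 ÷ 2 = 31 remainder 1
31 ÷ 2 = 15 remainder 1
15 ÷ 2 = 7 remainder 1
7 ÷ 2 = 3 remainder 1
3 ÷ 2 = 1 remainder 1
1 ÷ 2 = 0 remainder 1
Reading remainders bottom-up:
= 11111101000100


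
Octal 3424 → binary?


Each octal digit → 3 binary bits:
  3 = 011
  4 = 100
  2 = 010
  4 = 100
Concatenate: 011 100 010 100
= 011100010100


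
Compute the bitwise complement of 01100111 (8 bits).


Original: 01100111
Invert all bits:
  bit 0: 0 → 1
  bit 1: 1 → 0
  bit 2: 1 → 0
  bit 3: 0 → 1
  bit 4: 0 → 1
  bit 5: 1 → 0
  bit 6: 1 → 0
  bit 7: 1 → 0
= 10011000


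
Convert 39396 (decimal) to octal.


Divide by 8 repeatedly:
39396 ÷ 8 = 4924 remainder 4
4924 ÷ 8 = 615 remainder 4
615 ÷ 8 = 76 remainder 7
76 ÷ 8 = 9 remainder 4
9 ÷ 8 = 1 remainder 1
1 ÷ 8 = 0 remainder 1
Reading remainders bottom-up:
= 0o114744


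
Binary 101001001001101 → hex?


Group into 4-bit nibbles: 0101001001001101
  0101 = 5
  0010 = 2
  0100 = 4
  1101 = D
= 0x524D


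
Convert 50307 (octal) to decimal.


Positional values:
Position 0: 7 × 8^0 = 7
Position 1: 0 × 8^1 = 0
Position 2: 3 × 8^2 = 192
Position 3: 0 × 8^3 = 0
Position 4: 5 × 8^4 = 20480
Sum = 7 + 0 + 192 + 0 + 20480
= 20679


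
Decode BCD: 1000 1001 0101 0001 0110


Each 4-bit group → digit:
  1000 → 8
  1001 → 9
  0101 → 5
  0001 → 1
  0110 → 6
= 89516


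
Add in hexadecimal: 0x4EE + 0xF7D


Align and add column by column (LSB to MSB, each column mod 16 with carry):
  04EE
+ 0F7D
  ----
  col 0: E(14) + D(13) + 0 (carry in) = 27 → B(11), carry out 1
  col 1: E(14) + 7(7) + 1 (carry in) = 22 → 6(6), carry out 1
  col 2: 4(4) + F(15) + 1 (carry in) = 20 → 4(4), carry out 1
  col 3: 0(0) + 0(0) + 1 (carry in) = 1 → 1(1), carry out 0
Reading digits MSB→LSB: 146B
Strip leading zeros: 146B
= 0x146B
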